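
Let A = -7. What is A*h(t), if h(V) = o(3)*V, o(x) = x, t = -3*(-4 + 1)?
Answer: -189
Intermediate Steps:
t = 9 (t = -3*(-3) = 9)
h(V) = 3*V
A*h(t) = -21*9 = -7*27 = -189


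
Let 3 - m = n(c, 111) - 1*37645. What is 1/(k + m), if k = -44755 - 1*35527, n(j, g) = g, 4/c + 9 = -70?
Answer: -1/42745 ≈ -2.3395e-5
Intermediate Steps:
c = -4/79 (c = 4/(-9 - 70) = 4/(-79) = 4*(-1/79) = -4/79 ≈ -0.050633)
m = 37537 (m = 3 - (111 - 1*37645) = 3 - (111 - 37645) = 3 - 1*(-37534) = 3 + 37534 = 37537)
k = -80282 (k = -44755 - 35527 = -80282)
1/(k + m) = 1/(-80282 + 37537) = 1/(-42745) = -1/42745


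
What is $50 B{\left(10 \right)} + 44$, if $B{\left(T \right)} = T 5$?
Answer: $2544$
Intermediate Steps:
$B{\left(T \right)} = 5 T$
$50 B{\left(10 \right)} + 44 = 50 \cdot 5 \cdot 10 + 44 = 50 \cdot 50 + 44 = 2500 + 44 = 2544$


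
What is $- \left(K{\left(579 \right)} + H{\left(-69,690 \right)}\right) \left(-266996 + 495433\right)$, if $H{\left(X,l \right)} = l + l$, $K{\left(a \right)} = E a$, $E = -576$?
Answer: $75869410188$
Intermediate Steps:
$K{\left(a \right)} = - 576 a$
$H{\left(X,l \right)} = 2 l$
$- \left(K{\left(579 \right)} + H{\left(-69,690 \right)}\right) \left(-266996 + 495433\right) = - \left(\left(-576\right) 579 + 2 \cdot 690\right) \left(-266996 + 495433\right) = - \left(-333504 + 1380\right) 228437 = - \left(-332124\right) 228437 = \left(-1\right) \left(-75869410188\right) = 75869410188$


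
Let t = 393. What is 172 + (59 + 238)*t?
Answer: 116893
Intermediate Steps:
172 + (59 + 238)*t = 172 + (59 + 238)*393 = 172 + 297*393 = 172 + 116721 = 116893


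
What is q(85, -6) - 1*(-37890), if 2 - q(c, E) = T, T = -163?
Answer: 38055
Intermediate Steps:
q(c, E) = 165 (q(c, E) = 2 - 1*(-163) = 2 + 163 = 165)
q(85, -6) - 1*(-37890) = 165 - 1*(-37890) = 165 + 37890 = 38055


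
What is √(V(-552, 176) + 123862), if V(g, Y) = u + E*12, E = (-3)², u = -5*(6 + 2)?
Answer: 27*√170 ≈ 352.04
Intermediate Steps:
u = -40 (u = -5*8 = -40)
E = 9
V(g, Y) = 68 (V(g, Y) = -40 + 9*12 = -40 + 108 = 68)
√(V(-552, 176) + 123862) = √(68 + 123862) = √123930 = 27*√170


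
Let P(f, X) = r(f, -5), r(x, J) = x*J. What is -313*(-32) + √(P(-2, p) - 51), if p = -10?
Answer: 10016 + I*√41 ≈ 10016.0 + 6.4031*I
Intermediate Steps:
r(x, J) = J*x
P(f, X) = -5*f
-313*(-32) + √(P(-2, p) - 51) = -313*(-32) + √(-5*(-2) - 51) = 10016 + √(10 - 51) = 10016 + √(-41) = 10016 + I*√41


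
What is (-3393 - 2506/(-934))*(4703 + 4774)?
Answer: -15004725606/467 ≈ -3.2130e+7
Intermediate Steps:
(-3393 - 2506/(-934))*(4703 + 4774) = (-3393 - 2506*(-1/934))*9477 = (-3393 + 1253/467)*9477 = -1583278/467*9477 = -15004725606/467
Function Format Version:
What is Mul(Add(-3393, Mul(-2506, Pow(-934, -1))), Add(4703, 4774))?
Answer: Rational(-15004725606, 467) ≈ -3.2130e+7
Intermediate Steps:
Mul(Add(-3393, Mul(-2506, Pow(-934, -1))), Add(4703, 4774)) = Mul(Add(-3393, Mul(-2506, Rational(-1, 934))), 9477) = Mul(Add(-3393, Rational(1253, 467)), 9477) = Mul(Rational(-1583278, 467), 9477) = Rational(-15004725606, 467)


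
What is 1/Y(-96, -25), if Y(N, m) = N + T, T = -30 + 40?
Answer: -1/86 ≈ -0.011628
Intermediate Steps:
T = 10
Y(N, m) = 10 + N (Y(N, m) = N + 10 = 10 + N)
1/Y(-96, -25) = 1/(10 - 96) = 1/(-86) = -1/86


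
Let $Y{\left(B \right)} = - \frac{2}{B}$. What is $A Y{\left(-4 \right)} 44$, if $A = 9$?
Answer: $198$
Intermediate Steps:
$A Y{\left(-4 \right)} 44 = 9 \left(- \frac{2}{-4}\right) 44 = 9 \left(\left(-2\right) \left(- \frac{1}{4}\right)\right) 44 = 9 \cdot \frac{1}{2} \cdot 44 = \frac{9}{2} \cdot 44 = 198$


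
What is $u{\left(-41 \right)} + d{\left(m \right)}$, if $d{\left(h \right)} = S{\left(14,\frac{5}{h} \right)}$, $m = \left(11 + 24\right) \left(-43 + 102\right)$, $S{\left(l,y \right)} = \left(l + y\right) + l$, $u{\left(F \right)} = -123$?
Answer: $- \frac{39234}{413} \approx -94.998$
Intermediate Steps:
$S{\left(l,y \right)} = y + 2 l$
$m = 2065$ ($m = 35 \cdot 59 = 2065$)
$d{\left(h \right)} = 28 + \frac{5}{h}$ ($d{\left(h \right)} = \frac{5}{h} + 2 \cdot 14 = \frac{5}{h} + 28 = 28 + \frac{5}{h}$)
$u{\left(-41 \right)} + d{\left(m \right)} = -123 + \left(28 + \frac{5}{2065}\right) = -123 + \left(28 + 5 \cdot \frac{1}{2065}\right) = -123 + \left(28 + \frac{1}{413}\right) = -123 + \frac{11565}{413} = - \frac{39234}{413}$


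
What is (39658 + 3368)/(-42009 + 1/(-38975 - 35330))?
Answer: -1598523465/1560739373 ≈ -1.0242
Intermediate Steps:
(39658 + 3368)/(-42009 + 1/(-38975 - 35330)) = 43026/(-42009 + 1/(-74305)) = 43026/(-42009 - 1/74305) = 43026/(-3121478746/74305) = 43026*(-74305/3121478746) = -1598523465/1560739373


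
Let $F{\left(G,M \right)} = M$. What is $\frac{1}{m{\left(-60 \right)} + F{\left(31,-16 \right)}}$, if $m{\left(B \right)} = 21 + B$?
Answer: $- \frac{1}{55} \approx -0.018182$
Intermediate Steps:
$\frac{1}{m{\left(-60 \right)} + F{\left(31,-16 \right)}} = \frac{1}{\left(21 - 60\right) - 16} = \frac{1}{-39 - 16} = \frac{1}{-55} = - \frac{1}{55}$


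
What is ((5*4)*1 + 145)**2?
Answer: 27225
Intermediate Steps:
((5*4)*1 + 145)**2 = (20*1 + 145)**2 = (20 + 145)**2 = 165**2 = 27225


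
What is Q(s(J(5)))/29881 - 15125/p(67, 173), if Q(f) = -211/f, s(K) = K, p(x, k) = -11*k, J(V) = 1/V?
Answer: 40903860/5169413 ≈ 7.9127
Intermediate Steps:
Q(s(J(5)))/29881 - 15125/p(67, 173) = -211/(1/5)/29881 - 15125/((-11*173)) = -211/1/5*(1/29881) - 15125/(-1903) = -211*5*(1/29881) - 15125*(-1/1903) = -1055*1/29881 + 1375/173 = -1055/29881 + 1375/173 = 40903860/5169413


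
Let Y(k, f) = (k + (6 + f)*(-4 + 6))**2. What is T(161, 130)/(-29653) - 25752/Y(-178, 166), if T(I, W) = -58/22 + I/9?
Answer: -18910097776/20223672183 ≈ -0.93505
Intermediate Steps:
Y(k, f) = (12 + k + 2*f)**2 (Y(k, f) = (k + (6 + f)*2)**2 = (k + (12 + 2*f))**2 = (12 + k + 2*f)**2)
T(I, W) = -29/11 + I/9 (T(I, W) = -58*1/22 + I*(1/9) = -29/11 + I/9)
T(161, 130)/(-29653) - 25752/Y(-178, 166) = (-29/11 + (1/9)*161)/(-29653) - 25752/(12 - 178 + 2*166)**2 = (-29/11 + 161/9)*(-1/29653) - 25752/(12 - 178 + 332)**2 = (1510/99)*(-1/29653) - 25752/(166**2) = -1510/2935647 - 25752/27556 = -1510/2935647 - 25752*1/27556 = -1510/2935647 - 6438/6889 = -18910097776/20223672183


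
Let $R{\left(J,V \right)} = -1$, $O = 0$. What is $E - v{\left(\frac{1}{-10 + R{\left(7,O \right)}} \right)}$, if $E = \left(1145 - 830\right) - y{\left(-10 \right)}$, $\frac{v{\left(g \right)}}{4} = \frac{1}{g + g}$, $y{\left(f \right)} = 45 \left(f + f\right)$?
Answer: $1237$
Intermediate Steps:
$y{\left(f \right)} = 90 f$ ($y{\left(f \right)} = 45 \cdot 2 f = 90 f$)
$v{\left(g \right)} = \frac{2}{g}$ ($v{\left(g \right)} = \frac{4}{g + g} = \frac{4}{2 g} = 4 \frac{1}{2 g} = \frac{2}{g}$)
$E = 1215$ ($E = \left(1145 - 830\right) - 90 \left(-10\right) = \left(1145 - 830\right) - -900 = 315 + 900 = 1215$)
$E - v{\left(\frac{1}{-10 + R{\left(7,O \right)}} \right)} = 1215 - \frac{2}{\frac{1}{-10 - 1}} = 1215 - \frac{2}{\frac{1}{-11}} = 1215 - \frac{2}{- \frac{1}{11}} = 1215 - 2 \left(-11\right) = 1215 - -22 = 1215 + 22 = 1237$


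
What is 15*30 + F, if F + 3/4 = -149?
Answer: 1201/4 ≈ 300.25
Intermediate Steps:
F = -599/4 (F = -¾ - 149 = -599/4 ≈ -149.75)
15*30 + F = 15*30 - 599/4 = 450 - 599/4 = 1201/4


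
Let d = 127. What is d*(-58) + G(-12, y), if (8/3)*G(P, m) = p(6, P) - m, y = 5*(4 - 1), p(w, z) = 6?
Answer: -58955/8 ≈ -7369.4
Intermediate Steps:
y = 15 (y = 5*3 = 15)
G(P, m) = 9/4 - 3*m/8 (G(P, m) = 3*(6 - m)/8 = 9/4 - 3*m/8)
d*(-58) + G(-12, y) = 127*(-58) + (9/4 - 3/8*15) = -7366 + (9/4 - 45/8) = -7366 - 27/8 = -58955/8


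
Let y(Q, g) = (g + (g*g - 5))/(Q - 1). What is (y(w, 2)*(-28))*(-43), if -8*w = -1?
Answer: -1376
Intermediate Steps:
w = 1/8 (w = -1/8*(-1) = 1/8 ≈ 0.12500)
y(Q, g) = (-5 + g + g**2)/(-1 + Q) (y(Q, g) = (g + (g**2 - 5))/(-1 + Q) = (g + (-5 + g**2))/(-1 + Q) = (-5 + g + g**2)/(-1 + Q))
(y(w, 2)*(-28))*(-43) = (((-5 + 2 + 2**2)/(-1 + 1/8))*(-28))*(-43) = (((-5 + 2 + 4)/(-7/8))*(-28))*(-43) = (-8/7*1*(-28))*(-43) = -8/7*(-28)*(-43) = 32*(-43) = -1376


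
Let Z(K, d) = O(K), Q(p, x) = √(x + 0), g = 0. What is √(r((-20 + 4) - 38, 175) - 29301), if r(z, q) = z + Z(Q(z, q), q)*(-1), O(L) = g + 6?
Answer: I*√29361 ≈ 171.35*I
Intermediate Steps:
Q(p, x) = √x
O(L) = 6 (O(L) = 0 + 6 = 6)
Z(K, d) = 6
r(z, q) = -6 + z (r(z, q) = z + 6*(-1) = z - 6 = -6 + z)
√(r((-20 + 4) - 38, 175) - 29301) = √((-6 + ((-20 + 4) - 38)) - 29301) = √((-6 + (-16 - 38)) - 29301) = √((-6 - 54) - 29301) = √(-60 - 29301) = √(-29361) = I*√29361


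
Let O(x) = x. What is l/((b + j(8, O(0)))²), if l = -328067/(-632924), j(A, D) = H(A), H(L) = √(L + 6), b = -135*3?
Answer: 328067/(632924*(405 - √14)²) ≈ 3.2193e-6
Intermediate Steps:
b = -405
H(L) = √(6 + L)
j(A, D) = √(6 + A)
l = 328067/632924 (l = -328067*(-1/632924) = 328067/632924 ≈ 0.51834)
l/((b + j(8, O(0)))²) = 328067/(632924*((-405 + √(6 + 8))²)) = 328067/(632924*((-405 + √14)²)) = 328067/(632924*(-405 + √14)²)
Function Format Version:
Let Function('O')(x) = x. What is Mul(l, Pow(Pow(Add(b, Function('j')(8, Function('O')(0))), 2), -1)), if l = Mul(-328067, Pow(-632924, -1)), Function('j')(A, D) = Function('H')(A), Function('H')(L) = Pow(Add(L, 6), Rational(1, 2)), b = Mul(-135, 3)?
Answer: Mul(Rational(328067, 632924), Pow(Add(405, Mul(-1, Pow(14, Rational(1, 2)))), -2)) ≈ 3.2193e-6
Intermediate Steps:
b = -405
Function('H')(L) = Pow(Add(6, L), Rational(1, 2))
Function('j')(A, D) = Pow(Add(6, A), Rational(1, 2))
l = Rational(328067, 632924) (l = Mul(-328067, Rational(-1, 632924)) = Rational(328067, 632924) ≈ 0.51834)
Mul(l, Pow(Pow(Add(b, Function('j')(8, Function('O')(0))), 2), -1)) = Mul(Rational(328067, 632924), Pow(Pow(Add(-405, Pow(Add(6, 8), Rational(1, 2))), 2), -1)) = Mul(Rational(328067, 632924), Pow(Pow(Add(-405, Pow(14, Rational(1, 2))), 2), -1)) = Mul(Rational(328067, 632924), Pow(Add(-405, Pow(14, Rational(1, 2))), -2))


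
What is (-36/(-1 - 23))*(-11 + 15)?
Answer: 6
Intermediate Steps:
(-36/(-1 - 23))*(-11 + 15) = (-36/(-24))*4 = -1/24*(-36)*4 = (3/2)*4 = 6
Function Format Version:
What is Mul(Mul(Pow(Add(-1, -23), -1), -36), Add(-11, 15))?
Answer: 6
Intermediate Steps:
Mul(Mul(Pow(Add(-1, -23), -1), -36), Add(-11, 15)) = Mul(Mul(Pow(-24, -1), -36), 4) = Mul(Mul(Rational(-1, 24), -36), 4) = Mul(Rational(3, 2), 4) = 6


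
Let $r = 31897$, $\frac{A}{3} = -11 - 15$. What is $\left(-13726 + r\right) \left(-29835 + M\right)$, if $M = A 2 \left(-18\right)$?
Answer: $-491107617$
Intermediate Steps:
$A = -78$ ($A = 3 \left(-11 - 15\right) = 3 \left(-26\right) = -78$)
$M = 2808$ ($M = \left(-78\right) 2 \left(-18\right) = \left(-156\right) \left(-18\right) = 2808$)
$\left(-13726 + r\right) \left(-29835 + M\right) = \left(-13726 + 31897\right) \left(-29835 + 2808\right) = 18171 \left(-27027\right) = -491107617$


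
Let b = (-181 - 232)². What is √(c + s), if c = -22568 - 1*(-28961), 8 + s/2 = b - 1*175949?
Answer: 3*I*√487 ≈ 66.204*I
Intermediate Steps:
b = 170569 (b = (-413)² = 170569)
s = -10776 (s = -16 + 2*(170569 - 1*175949) = -16 + 2*(170569 - 175949) = -16 + 2*(-5380) = -16 - 10760 = -10776)
c = 6393 (c = -22568 + 28961 = 6393)
√(c + s) = √(6393 - 10776) = √(-4383) = 3*I*√487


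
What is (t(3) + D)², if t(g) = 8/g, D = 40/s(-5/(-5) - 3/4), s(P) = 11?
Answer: 43264/1089 ≈ 39.728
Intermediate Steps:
D = 40/11 ≈ 3.6364
(t(3) + D)² = (8/3 + 40/11)² = (208/33)² = 43264/1089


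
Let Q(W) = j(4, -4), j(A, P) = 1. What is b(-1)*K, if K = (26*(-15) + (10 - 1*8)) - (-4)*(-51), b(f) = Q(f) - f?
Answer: -1184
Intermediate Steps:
Q(W) = 1
b(f) = 1 - f
K = -592 (K = (-390 + (10 - 8)) - 1*204 = (-390 + 2) - 204 = -388 - 204 = -592)
b(-1)*K = (1 - 1*(-1))*(-592) = (1 + 1)*(-592) = 2*(-592) = -1184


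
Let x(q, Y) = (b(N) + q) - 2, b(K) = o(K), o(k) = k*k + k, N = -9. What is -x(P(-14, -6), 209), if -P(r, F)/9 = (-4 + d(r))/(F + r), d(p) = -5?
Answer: -1319/20 ≈ -65.950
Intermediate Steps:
P(r, F) = 81/(F + r) (P(r, F) = -9*(-4 - 5)/(F + r) = -(-81)/(F + r) = 81/(F + r))
o(k) = k + k² (o(k) = k² + k = k + k²)
b(K) = K*(1 + K)
x(q, Y) = 70 + q (x(q, Y) = (-9*(1 - 9) + q) - 2 = (-9*(-8) + q) - 2 = (72 + q) - 2 = 70 + q)
-x(P(-14, -6), 209) = -(70 + 81/(-6 - 14)) = -(70 + 81/(-20)) = -(70 + 81*(-1/20)) = -(70 - 81/20) = -1*1319/20 = -1319/20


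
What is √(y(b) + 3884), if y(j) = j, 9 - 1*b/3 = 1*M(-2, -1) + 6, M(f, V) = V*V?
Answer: √3890 ≈ 62.370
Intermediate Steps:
M(f, V) = V²
b = 6 (b = 27 - 3*(1*(-1)² + 6) = 27 - 3*(1*1 + 6) = 27 - 3*(1 + 6) = 27 - 3*7 = 27 - 21 = 6)
√(y(b) + 3884) = √(6 + 3884) = √3890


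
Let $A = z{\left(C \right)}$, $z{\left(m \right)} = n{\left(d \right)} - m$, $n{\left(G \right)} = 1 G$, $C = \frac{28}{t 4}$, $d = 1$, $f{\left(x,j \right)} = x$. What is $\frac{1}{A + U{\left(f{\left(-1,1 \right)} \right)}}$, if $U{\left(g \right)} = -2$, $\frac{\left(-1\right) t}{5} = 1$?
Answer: $\frac{5}{2} \approx 2.5$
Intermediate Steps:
$t = -5$ ($t = \left(-5\right) 1 = -5$)
$C = - \frac{7}{5}$ ($C = \frac{28}{\left(-5\right) 4} = \frac{28}{-20} = 28 \left(- \frac{1}{20}\right) = - \frac{7}{5} \approx -1.4$)
$n{\left(G \right)} = G$
$z{\left(m \right)} = 1 - m$
$A = \frac{12}{5}$ ($A = 1 - - \frac{7}{5} = 1 + \frac{7}{5} = \frac{12}{5} \approx 2.4$)
$\frac{1}{A + U{\left(f{\left(-1,1 \right)} \right)}} = \frac{1}{\frac{12}{5} - 2} = \frac{1}{\frac{2}{5}} = \frac{5}{2}$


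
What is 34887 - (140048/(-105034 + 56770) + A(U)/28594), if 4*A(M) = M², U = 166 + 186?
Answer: 3009293199665/86253801 ≈ 34889.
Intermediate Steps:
U = 352
A(M) = M²/4
34887 - (140048/(-105034 + 56770) + A(U)/28594) = 34887 - (140048/(-105034 + 56770) + ((¼)*352²)/28594) = 34887 - (140048/(-48264) + ((¼)*123904)*(1/28594)) = 34887 - (140048*(-1/48264) + 30976*(1/28594)) = 34887 - (-17506/6033 + 15488/14297) = 34887 - 1*(-156844178/86253801) = 34887 + 156844178/86253801 = 3009293199665/86253801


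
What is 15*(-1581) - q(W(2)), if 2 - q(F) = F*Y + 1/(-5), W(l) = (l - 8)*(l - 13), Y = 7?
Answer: -116276/5 ≈ -23255.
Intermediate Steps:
W(l) = (-13 + l)*(-8 + l) (W(l) = (-8 + l)*(-13 + l) = (-13 + l)*(-8 + l))
q(F) = 11/5 - 7*F (q(F) = 2 - (F*7 + 1/(-5)) = 2 - (7*F - 1/5) = 2 - (-1/5 + 7*F) = 2 + (1/5 - 7*F) = 11/5 - 7*F)
15*(-1581) - q(W(2)) = 15*(-1581) - (11/5 - 7*(104 + 2**2 - 21*2)) = -23715 - (11/5 - 7*(104 + 4 - 42)) = -23715 - (11/5 - 7*66) = -23715 - (11/5 - 462) = -23715 - 1*(-2299/5) = -23715 + 2299/5 = -116276/5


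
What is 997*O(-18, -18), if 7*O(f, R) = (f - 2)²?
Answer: 398800/7 ≈ 56971.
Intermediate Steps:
O(f, R) = (-2 + f)²/7 (O(f, R) = (f - 2)²/7 = (-2 + f)²/7)
997*O(-18, -18) = 997*((-2 - 18)²/7) = 997*((⅐)*(-20)²) = 997*((⅐)*400) = 997*(400/7) = 398800/7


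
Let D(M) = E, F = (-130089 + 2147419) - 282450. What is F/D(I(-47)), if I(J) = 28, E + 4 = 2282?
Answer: 867440/1139 ≈ 761.58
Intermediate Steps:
E = 2278 (E = -4 + 2282 = 2278)
F = 1734880 (F = 2017330 - 282450 = 1734880)
D(M) = 2278
F/D(I(-47)) = 1734880/2278 = 1734880*(1/2278) = 867440/1139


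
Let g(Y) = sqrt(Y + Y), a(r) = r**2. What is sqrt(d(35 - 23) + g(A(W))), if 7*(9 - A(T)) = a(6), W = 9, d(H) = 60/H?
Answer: sqrt(245 + 21*sqrt(42))/7 ≈ 2.7888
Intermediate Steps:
A(T) = 27/7 (A(T) = 9 - 1/7*6**2 = 9 - 1/7*36 = 9 - 36/7 = 27/7)
g(Y) = sqrt(2)*sqrt(Y) (g(Y) = sqrt(2*Y) = sqrt(2)*sqrt(Y))
sqrt(d(35 - 23) + g(A(W))) = sqrt(60/(35 - 23) + sqrt(2)*sqrt(27/7)) = sqrt(60/12 + sqrt(2)*(3*sqrt(21)/7)) = sqrt(60*(1/12) + 3*sqrt(42)/7) = sqrt(5 + 3*sqrt(42)/7)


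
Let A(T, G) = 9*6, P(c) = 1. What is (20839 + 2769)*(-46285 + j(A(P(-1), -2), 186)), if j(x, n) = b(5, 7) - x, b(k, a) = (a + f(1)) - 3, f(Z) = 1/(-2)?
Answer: -1093888484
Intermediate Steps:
f(Z) = -½
b(k, a) = -7/2 + a (b(k, a) = (a - ½) - 3 = (-½ + a) - 3 = -7/2 + a)
A(T, G) = 54
j(x, n) = 7/2 - x (j(x, n) = (-7/2 + 7) - x = 7/2 - x)
(20839 + 2769)*(-46285 + j(A(P(-1), -2), 186)) = (20839 + 2769)*(-46285 + (7/2 - 1*54)) = 23608*(-46285 + (7/2 - 54)) = 23608*(-46285 - 101/2) = 23608*(-92671/2) = -1093888484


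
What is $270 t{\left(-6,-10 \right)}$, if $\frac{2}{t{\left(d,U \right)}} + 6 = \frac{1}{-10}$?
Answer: $- \frac{5400}{61} \approx -88.525$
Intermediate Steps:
$t{\left(d,U \right)} = - \frac{20}{61}$ ($t{\left(d,U \right)} = \frac{2}{-6 + \frac{1}{-10}} = \frac{2}{-6 - \frac{1}{10}} = \frac{2}{- \frac{61}{10}} = 2 \left(- \frac{10}{61}\right) = - \frac{20}{61}$)
$270 t{\left(-6,-10 \right)} = 270 \left(- \frac{20}{61}\right) = - \frac{5400}{61}$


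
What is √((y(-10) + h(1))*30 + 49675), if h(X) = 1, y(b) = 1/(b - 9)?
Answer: √17942935/19 ≈ 222.94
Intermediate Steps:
y(b) = 1/(-9 + b)
√((y(-10) + h(1))*30 + 49675) = √((1/(-9 - 10) + 1)*30 + 49675) = √((1/(-19) + 1)*30 + 49675) = √((-1/19 + 1)*30 + 49675) = √((18/19)*30 + 49675) = √(540/19 + 49675) = √(944365/19) = √17942935/19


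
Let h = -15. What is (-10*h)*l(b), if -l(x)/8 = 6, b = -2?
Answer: -7200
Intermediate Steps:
l(x) = -48 (l(x) = -8*6 = -48)
(-10*h)*l(b) = -10*(-15)*(-48) = 150*(-48) = -7200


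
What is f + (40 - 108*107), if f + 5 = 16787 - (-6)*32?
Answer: 5458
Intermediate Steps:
f = 16974 (f = -5 + (16787 - (-6)*32) = -5 + (16787 - 1*(-192)) = -5 + (16787 + 192) = -5 + 16979 = 16974)
f + (40 - 108*107) = 16974 + (40 - 108*107) = 16974 + (40 - 11556) = 16974 - 11516 = 5458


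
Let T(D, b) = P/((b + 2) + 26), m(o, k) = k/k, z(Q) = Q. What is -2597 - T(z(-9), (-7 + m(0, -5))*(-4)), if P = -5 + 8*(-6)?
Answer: -134991/52 ≈ -2596.0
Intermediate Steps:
P = -53 (P = -5 - 48 = -53)
m(o, k) = 1
T(D, b) = -53/(28 + b) (T(D, b) = -53/((b + 2) + 26) = -53/((2 + b) + 26) = -53/(28 + b))
-2597 - T(z(-9), (-7 + m(0, -5))*(-4)) = -2597 - (-53)/(28 + (-7 + 1)*(-4)) = -2597 - (-53)/(28 - 6*(-4)) = -2597 - (-53)/(28 + 24) = -2597 - (-53)/52 = -2597 - 1*(-53/52) = -2597 + 53/52 = -134991/52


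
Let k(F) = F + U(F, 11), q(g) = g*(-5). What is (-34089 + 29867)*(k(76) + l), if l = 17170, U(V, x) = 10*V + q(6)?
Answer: -75894672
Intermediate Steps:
q(g) = -5*g
U(V, x) = -30 + 10*V (U(V, x) = 10*V - 5*6 = 10*V - 30 = -30 + 10*V)
k(F) = -30 + 11*F (k(F) = F + (-30 + 10*F) = -30 + 11*F)
(-34089 + 29867)*(k(76) + l) = (-34089 + 29867)*((-30 + 11*76) + 17170) = -4222*((-30 + 836) + 17170) = -4222*(806 + 17170) = -4222*17976 = -75894672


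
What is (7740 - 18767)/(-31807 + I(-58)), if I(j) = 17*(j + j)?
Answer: 11027/33779 ≈ 0.32645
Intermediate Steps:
I(j) = 34*j (I(j) = 17*(2*j) = 34*j)
(7740 - 18767)/(-31807 + I(-58)) = (7740 - 18767)/(-31807 + 34*(-58)) = -11027/(-31807 - 1972) = -11027/(-33779) = -11027*(-1/33779) = 11027/33779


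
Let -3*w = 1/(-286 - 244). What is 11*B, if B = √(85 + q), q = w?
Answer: 11*√214890090/1590 ≈ 101.42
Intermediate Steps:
w = 1/1590 (w = -1/(3*(-286 - 244)) = -⅓/(-530) = -⅓*(-1/530) = 1/1590 ≈ 0.00062893)
q = 1/1590 ≈ 0.00062893
B = √214890090/1590 (B = √(85 + 1/1590) = √(135151/1590) = √214890090/1590 ≈ 9.2196)
11*B = 11*(√214890090/1590) = 11*√214890090/1590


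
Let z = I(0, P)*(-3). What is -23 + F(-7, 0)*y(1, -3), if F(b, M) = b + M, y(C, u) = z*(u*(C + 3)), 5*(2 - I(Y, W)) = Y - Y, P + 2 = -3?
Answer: -527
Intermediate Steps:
P = -5 (P = -2 - 3 = -5)
I(Y, W) = 2 (I(Y, W) = 2 - (Y - Y)/5 = 2 - 1/5*0 = 2 + 0 = 2)
z = -6 (z = 2*(-3) = -6)
y(C, u) = -6*u*(3 + C) (y(C, u) = -6*u*(C + 3) = -6*u*(3 + C))
F(b, M) = M + b
-23 + F(-7, 0)*y(1, -3) = -23 + (0 - 7)*(-6*(-3)*(3 + 1)) = -23 - (-42)*(-3)*4 = -23 - 7*72 = -23 - 504 = -527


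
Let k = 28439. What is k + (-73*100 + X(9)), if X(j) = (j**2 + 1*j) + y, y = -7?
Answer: 21222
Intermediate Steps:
X(j) = -7 + j + j**2 (X(j) = (j**2 + 1*j) - 7 = (j**2 + j) - 7 = (j + j**2) - 7 = -7 + j + j**2)
k + (-73*100 + X(9)) = 28439 + (-73*100 + (-7 + 9 + 9**2)) = 28439 + (-7300 + (-7 + 9 + 81)) = 28439 + (-7300 + 83) = 28439 - 7217 = 21222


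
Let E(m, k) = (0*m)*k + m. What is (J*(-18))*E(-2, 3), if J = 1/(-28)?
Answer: -9/7 ≈ -1.2857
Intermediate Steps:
J = -1/28 ≈ -0.035714
E(m, k) = m (E(m, k) = 0*k + m = 0 + m = m)
(J*(-18))*E(-2, 3) = -1/28*(-18)*(-2) = (9/14)*(-2) = -9/7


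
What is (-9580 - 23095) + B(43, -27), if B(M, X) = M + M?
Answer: -32589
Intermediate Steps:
B(M, X) = 2*M
(-9580 - 23095) + B(43, -27) = (-9580 - 23095) + 2*43 = -32675 + 86 = -32589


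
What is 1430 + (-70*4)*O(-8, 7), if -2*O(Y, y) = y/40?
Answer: 2909/2 ≈ 1454.5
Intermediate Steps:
O(Y, y) = -y/80 (O(Y, y) = -y/(2*40) = -y/80)
1430 + (-70*4)*O(-8, 7) = 1430 + (-70*4)*(-1/80*7) = 1430 - 280*(-7/80) = 1430 + 49/2 = 2909/2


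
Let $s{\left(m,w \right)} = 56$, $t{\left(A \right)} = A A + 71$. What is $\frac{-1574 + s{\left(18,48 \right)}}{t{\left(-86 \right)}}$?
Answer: $- \frac{506}{2489} \approx -0.20329$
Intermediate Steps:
$t{\left(A \right)} = 71 + A^{2}$ ($t{\left(A \right)} = A^{2} + 71 = 71 + A^{2}$)
$\frac{-1574 + s{\left(18,48 \right)}}{t{\left(-86 \right)}} = \frac{-1574 + 56}{71 + \left(-86\right)^{2}} = - \frac{1518}{71 + 7396} = - \frac{1518}{7467} = \left(-1518\right) \frac{1}{7467} = - \frac{506}{2489}$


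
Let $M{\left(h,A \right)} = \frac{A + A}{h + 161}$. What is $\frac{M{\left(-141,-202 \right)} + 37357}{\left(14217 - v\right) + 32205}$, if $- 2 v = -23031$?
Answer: $\frac{124456}{116355} \approx 1.0696$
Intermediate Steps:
$v = \frac{23031}{2}$ ($v = \left(- \frac{1}{2}\right) \left(-23031\right) = \frac{23031}{2} \approx 11516.0$)
$M{\left(h,A \right)} = \frac{2 A}{161 + h}$
$\frac{M{\left(-141,-202 \right)} + 37357}{\left(14217 - v\right) + 32205} = \frac{2 \left(-202\right) \frac{1}{161 - 141} + 37357}{\left(14217 - \frac{23031}{2}\right) + 32205} = \frac{2 \left(-202\right) \frac{1}{20} + 37357}{\left(14217 - \frac{23031}{2}\right) + 32205} = \frac{2 \left(-202\right) \frac{1}{20} + 37357}{\frac{5403}{2} + 32205} = \frac{- \frac{101}{5} + 37357}{\frac{69813}{2}} = \frac{186684}{5} \cdot \frac{2}{69813} = \frac{124456}{116355}$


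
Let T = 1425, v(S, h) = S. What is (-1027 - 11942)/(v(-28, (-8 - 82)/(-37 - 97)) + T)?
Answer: -1179/127 ≈ -9.2835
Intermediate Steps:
(-1027 - 11942)/(v(-28, (-8 - 82)/(-37 - 97)) + T) = (-1027 - 11942)/(-28 + 1425) = -12969/1397 = -12969*1/1397 = -1179/127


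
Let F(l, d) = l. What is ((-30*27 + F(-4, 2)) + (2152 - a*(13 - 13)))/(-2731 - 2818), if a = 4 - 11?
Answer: -1338/5549 ≈ -0.24112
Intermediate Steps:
a = -7
((-30*27 + F(-4, 2)) + (2152 - a*(13 - 13)))/(-2731 - 2818) = ((-30*27 - 4) + (2152 - (-7)*(13 - 13)))/(-2731 - 2818) = ((-810 - 4) + (2152 - (-7)*0))/(-5549) = (-814 + (2152 - 1*0))*(-1/5549) = (-814 + (2152 + 0))*(-1/5549) = (-814 + 2152)*(-1/5549) = 1338*(-1/5549) = -1338/5549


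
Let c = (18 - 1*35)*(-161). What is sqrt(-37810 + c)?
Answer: 9*I*sqrt(433) ≈ 187.28*I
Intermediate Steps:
c = 2737 (c = (18 - 35)*(-161) = -17*(-161) = 2737)
sqrt(-37810 + c) = sqrt(-37810 + 2737) = sqrt(-35073) = 9*I*sqrt(433)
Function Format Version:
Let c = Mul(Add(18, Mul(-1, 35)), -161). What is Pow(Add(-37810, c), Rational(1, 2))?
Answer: Mul(9, I, Pow(433, Rational(1, 2))) ≈ Mul(187.28, I)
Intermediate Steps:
c = 2737 (c = Mul(Add(18, -35), -161) = Mul(-17, -161) = 2737)
Pow(Add(-37810, c), Rational(1, 2)) = Pow(Add(-37810, 2737), Rational(1, 2)) = Pow(-35073, Rational(1, 2)) = Mul(9, I, Pow(433, Rational(1, 2)))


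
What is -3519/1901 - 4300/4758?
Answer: -12458851/4522479 ≈ -2.7549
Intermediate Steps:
-3519/1901 - 4300/4758 = -3519*1/1901 - 4300*1/4758 = -3519/1901 - 2150/2379 = -12458851/4522479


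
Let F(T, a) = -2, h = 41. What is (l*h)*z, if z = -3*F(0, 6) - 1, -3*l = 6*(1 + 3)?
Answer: -1640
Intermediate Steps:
l = -8 (l = -2*(1 + 3) = -2*4 = -⅓*24 = -8)
z = 5 (z = -3*(-2) - 1 = 6 - 1 = 5)
(l*h)*z = -8*41*5 = -328*5 = -1640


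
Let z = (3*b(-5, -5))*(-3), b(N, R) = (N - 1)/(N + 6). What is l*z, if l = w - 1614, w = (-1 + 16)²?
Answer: -75006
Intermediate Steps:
w = 225 (w = 15² = 225)
b(N, R) = (-1 + N)/(6 + N)
z = 54 (z = (3*((-1 - 5)/(6 - 5)))*(-3) = (3*(-6/1))*(-3) = (3*(1*(-6)))*(-3) = (3*(-6))*(-3) = -18*(-3) = 54)
l = -1389 (l = 225 - 1614 = -1389)
l*z = -1389*54 = -75006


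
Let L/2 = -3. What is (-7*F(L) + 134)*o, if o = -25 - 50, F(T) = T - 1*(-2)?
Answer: -12150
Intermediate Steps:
L = -6 (L = 2*(-3) = -6)
F(T) = 2 + T (F(T) = T + 2 = 2 + T)
o = -75
(-7*F(L) + 134)*o = (-7*(2 - 6) + 134)*(-75) = (-7*(-4) + 134)*(-75) = (28 + 134)*(-75) = 162*(-75) = -12150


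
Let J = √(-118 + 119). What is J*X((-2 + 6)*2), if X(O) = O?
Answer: 8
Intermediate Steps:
J = 1 (J = √1 = 1)
J*X((-2 + 6)*2) = 1*((-2 + 6)*2) = 1*(4*2) = 1*8 = 8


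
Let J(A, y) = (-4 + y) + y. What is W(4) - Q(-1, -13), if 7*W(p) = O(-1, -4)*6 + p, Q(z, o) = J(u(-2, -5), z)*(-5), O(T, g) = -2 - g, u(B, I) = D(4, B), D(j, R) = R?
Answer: -194/7 ≈ -27.714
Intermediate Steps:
u(B, I) = B
J(A, y) = -4 + 2*y
Q(z, o) = 20 - 10*z (Q(z, o) = (-4 + 2*z)*(-5) = 20 - 10*z)
W(p) = 12/7 + p/7 (W(p) = ((-2 - 1*(-4))*6 + p)/7 = ((-2 + 4)*6 + p)/7 = (2*6 + p)/7 = (12 + p)/7 = 12/7 + p/7)
W(4) - Q(-1, -13) = (12/7 + (1/7)*4) - (20 - 10*(-1)) = (12/7 + 4/7) - (20 + 10) = 16/7 - 1*30 = 16/7 - 30 = -194/7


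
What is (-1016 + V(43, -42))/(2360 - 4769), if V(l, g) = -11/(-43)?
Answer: 14559/34529 ≈ 0.42165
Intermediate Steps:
V(l, g) = 11/43 (V(l, g) = -11*(-1/43) = 11/43)
(-1016 + V(43, -42))/(2360 - 4769) = (-1016 + 11/43)/(2360 - 4769) = -43677/43/(-2409) = -43677/43*(-1/2409) = 14559/34529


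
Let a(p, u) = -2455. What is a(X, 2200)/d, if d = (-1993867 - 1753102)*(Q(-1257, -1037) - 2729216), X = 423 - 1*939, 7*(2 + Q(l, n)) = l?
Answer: -17185/71588776621727 ≈ -2.4005e-10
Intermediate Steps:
Q(l, n) = -2 + l/7
X = -516 (X = 423 - 939 = -516)
d = 71588776621727/7 (d = (-1993867 - 1753102)*((-2 + (1/7)*(-1257)) - 2729216) = -3746969*((-2 - 1257/7) - 2729216) = -3746969*(-1271/7 - 2729216) = -3746969*(-19105783/7) = 71588776621727/7 ≈ 1.0227e+13)
a(X, 2200)/d = -2455/71588776621727/7 = -2455*7/71588776621727 = -17185/71588776621727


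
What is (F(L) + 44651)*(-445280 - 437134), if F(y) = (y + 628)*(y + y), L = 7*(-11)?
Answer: 35475690042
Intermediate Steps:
L = -77
F(y) = 2*y*(628 + y) (F(y) = (628 + y)*(2*y) = 2*y*(628 + y))
(F(L) + 44651)*(-445280 - 437134) = (2*(-77)*(628 - 77) + 44651)*(-445280 - 437134) = (2*(-77)*551 + 44651)*(-882414) = (-84854 + 44651)*(-882414) = -40203*(-882414) = 35475690042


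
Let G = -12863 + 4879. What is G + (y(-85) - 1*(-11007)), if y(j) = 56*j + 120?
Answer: -1617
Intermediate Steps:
y(j) = 120 + 56*j
G = -7984
G + (y(-85) - 1*(-11007)) = -7984 + ((120 + 56*(-85)) - 1*(-11007)) = -7984 + ((120 - 4760) + 11007) = -7984 + (-4640 + 11007) = -7984 + 6367 = -1617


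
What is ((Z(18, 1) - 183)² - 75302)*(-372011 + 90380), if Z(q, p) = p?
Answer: 11878632318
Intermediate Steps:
((Z(18, 1) - 183)² - 75302)*(-372011 + 90380) = ((1 - 183)² - 75302)*(-372011 + 90380) = ((-182)² - 75302)*(-281631) = (33124 - 75302)*(-281631) = -42178*(-281631) = 11878632318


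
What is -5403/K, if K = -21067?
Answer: 5403/21067 ≈ 0.25647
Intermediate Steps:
-5403/K = -5403/(-21067) = -5403*(-1/21067) = 5403/21067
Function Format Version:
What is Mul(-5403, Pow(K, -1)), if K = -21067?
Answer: Rational(5403, 21067) ≈ 0.25647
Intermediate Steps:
Mul(-5403, Pow(K, -1)) = Mul(-5403, Pow(-21067, -1)) = Mul(-5403, Rational(-1, 21067)) = Rational(5403, 21067)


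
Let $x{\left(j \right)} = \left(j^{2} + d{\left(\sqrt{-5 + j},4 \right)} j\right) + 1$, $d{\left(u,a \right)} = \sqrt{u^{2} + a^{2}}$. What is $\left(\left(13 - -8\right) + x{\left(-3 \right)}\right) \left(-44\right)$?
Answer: $-1364 + 264 \sqrt{2} \approx -990.65$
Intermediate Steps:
$d{\left(u,a \right)} = \sqrt{a^{2} + u^{2}}$
$x{\left(j \right)} = 1 + j^{2} + j \sqrt{11 + j}$ ($x{\left(j \right)} = \left(j^{2} + \sqrt{4^{2} + \left(\sqrt{-5 + j}\right)^{2}} j\right) + 1 = \left(j^{2} + \sqrt{16 + \left(-5 + j\right)} j\right) + 1 = \left(j^{2} + \sqrt{11 + j} j\right) + 1 = \left(j^{2} + j \sqrt{11 + j}\right) + 1 = 1 + j^{2} + j \sqrt{11 + j}$)
$\left(\left(13 - -8\right) + x{\left(-3 \right)}\right) \left(-44\right) = \left(\left(13 - -8\right) + \left(1 + \left(-3\right)^{2} - 3 \sqrt{11 - 3}\right)\right) \left(-44\right) = \left(\left(13 + 8\right) + \left(1 + 9 - 3 \sqrt{8}\right)\right) \left(-44\right) = \left(21 + \left(1 + 9 - 3 \cdot 2 \sqrt{2}\right)\right) \left(-44\right) = \left(21 + \left(1 + 9 - 6 \sqrt{2}\right)\right) \left(-44\right) = \left(21 + \left(10 - 6 \sqrt{2}\right)\right) \left(-44\right) = \left(31 - 6 \sqrt{2}\right) \left(-44\right) = -1364 + 264 \sqrt{2}$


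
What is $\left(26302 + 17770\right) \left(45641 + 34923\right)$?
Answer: $3550616608$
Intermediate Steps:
$\left(26302 + 17770\right) \left(45641 + 34923\right) = 44072 \cdot 80564 = 3550616608$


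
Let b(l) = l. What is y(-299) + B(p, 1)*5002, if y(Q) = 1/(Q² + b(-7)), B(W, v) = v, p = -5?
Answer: 447148789/89394 ≈ 5002.0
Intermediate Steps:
y(Q) = 1/(-7 + Q²) (y(Q) = 1/(Q² - 7) = 1/(-7 + Q²))
y(-299) + B(p, 1)*5002 = 1/(-7 + (-299)²) + 1*5002 = 1/(-7 + 89401) + 5002 = 1/89394 + 5002 = 447148789/89394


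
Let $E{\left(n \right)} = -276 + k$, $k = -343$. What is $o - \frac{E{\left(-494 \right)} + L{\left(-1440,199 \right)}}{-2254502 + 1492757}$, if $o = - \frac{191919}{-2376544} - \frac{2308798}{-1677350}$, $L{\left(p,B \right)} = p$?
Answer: $\frac{441667398415218409}{303654110624080800} \approx 1.4545$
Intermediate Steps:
$E{\left(n \right)} = -619$ ($E{\left(n \right)} = -276 - 343 = -619$)
$o = \frac{2904437684381}{1993148039200}$ ($o = \left(-191919\right) \left(- \frac{1}{2376544}\right) - - \frac{1154399}{838675} = \frac{191919}{2376544} + \frac{1154399}{838675} = \frac{2904437684381}{1993148039200} \approx 1.4572$)
$o - \frac{E{\left(-494 \right)} + L{\left(-1440,199 \right)}}{-2254502 + 1492757} = \frac{2904437684381}{1993148039200} - \frac{-619 - 1440}{-2254502 + 1492757} = \frac{2904437684381}{1993148039200} - - \frac{2059}{-761745} = \frac{2904437684381}{1993148039200} - \left(-2059\right) \left(- \frac{1}{761745}\right) = \frac{2904437684381}{1993148039200} - \frac{2059}{761745} = \frac{441667398415218409}{303654110624080800}$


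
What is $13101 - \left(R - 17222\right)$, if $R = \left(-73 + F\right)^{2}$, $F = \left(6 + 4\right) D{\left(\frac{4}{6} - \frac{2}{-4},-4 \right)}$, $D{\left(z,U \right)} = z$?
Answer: $\frac{239051}{9} \approx 26561.0$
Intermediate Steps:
$F = \frac{35}{3}$ ($F = \left(6 + 4\right) \left(\frac{4}{6} - \frac{2}{-4}\right) = 10 \left(4 \cdot \frac{1}{6} - - \frac{1}{2}\right) = 10 \left(\frac{2}{3} + \frac{1}{2}\right) = 10 \cdot \frac{7}{6} = \frac{35}{3} \approx 11.667$)
$R = \frac{33856}{9}$ ($R = \left(-73 + \frac{35}{3}\right)^{2} = \left(- \frac{184}{3}\right)^{2} = \frac{33856}{9} \approx 3761.8$)
$13101 - \left(R - 17222\right) = 13101 - \left(\frac{33856}{9} - 17222\right) = 13101 - - \frac{121142}{9} = 13101 + \frac{121142}{9} = \frac{239051}{9}$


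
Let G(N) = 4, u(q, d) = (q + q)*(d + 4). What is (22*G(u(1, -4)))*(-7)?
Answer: -616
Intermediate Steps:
u(q, d) = 2*q*(4 + d) (u(q, d) = (2*q)*(4 + d) = 2*q*(4 + d))
(22*G(u(1, -4)))*(-7) = (22*4)*(-7) = 88*(-7) = -616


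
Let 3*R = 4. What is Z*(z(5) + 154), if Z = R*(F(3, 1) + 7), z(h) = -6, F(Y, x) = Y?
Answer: 5920/3 ≈ 1973.3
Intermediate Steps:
R = 4/3 (R = (⅓)*4 = 4/3 ≈ 1.3333)
Z = 40/3 (Z = 4*(3 + 7)/3 = (4/3)*10 = 40/3 ≈ 13.333)
Z*(z(5) + 154) = 40*(-6 + 154)/3 = (40/3)*148 = 5920/3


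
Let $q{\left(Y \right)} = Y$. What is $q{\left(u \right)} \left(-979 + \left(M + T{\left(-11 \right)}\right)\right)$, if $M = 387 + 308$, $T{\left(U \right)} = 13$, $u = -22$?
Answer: $5962$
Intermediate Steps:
$M = 695$
$q{\left(u \right)} \left(-979 + \left(M + T{\left(-11 \right)}\right)\right) = - 22 \left(-979 + \left(695 + 13\right)\right) = - 22 \left(-979 + 708\right) = \left(-22\right) \left(-271\right) = 5962$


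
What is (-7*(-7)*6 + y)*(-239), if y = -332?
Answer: 9082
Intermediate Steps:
(-7*(-7)*6 + y)*(-239) = (-7*(-7)*6 - 332)*(-239) = (49*6 - 332)*(-239) = (294 - 332)*(-239) = -38*(-239) = 9082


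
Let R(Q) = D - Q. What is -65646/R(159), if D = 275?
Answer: -32823/58 ≈ -565.91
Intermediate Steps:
R(Q) = 275 - Q
-65646/R(159) = -65646/(275 - 1*159) = -65646/(275 - 159) = -65646/116 = -65646*1/116 = -32823/58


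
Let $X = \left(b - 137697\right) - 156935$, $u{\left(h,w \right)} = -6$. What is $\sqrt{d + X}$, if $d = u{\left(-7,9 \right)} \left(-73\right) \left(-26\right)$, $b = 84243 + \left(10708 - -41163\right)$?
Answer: $i \sqrt{169906} \approx 412.2 i$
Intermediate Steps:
$b = 136114$ ($b = 84243 + \left(10708 + 41163\right) = 84243 + 51871 = 136114$)
$X = -158518$ ($X = \left(136114 - 137697\right) - 156935 = -1583 - 156935 = -158518$)
$d = -11388$ ($d = \left(-6\right) \left(-73\right) \left(-26\right) = 438 \left(-26\right) = -11388$)
$\sqrt{d + X} = \sqrt{-11388 - 158518} = \sqrt{-169906} = i \sqrt{169906}$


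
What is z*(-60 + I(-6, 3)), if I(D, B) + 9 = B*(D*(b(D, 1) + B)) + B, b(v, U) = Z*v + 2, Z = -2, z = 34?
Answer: -12648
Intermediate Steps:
b(v, U) = 2 - 2*v (b(v, U) = -2*v + 2 = 2 - 2*v)
I(D, B) = -9 + B + B*D*(2 + B - 2*D) (I(D, B) = -9 + (B*(D*((2 - 2*D) + B)) + B) = -9 + (B*(D*(2 + B - 2*D)) + B) = -9 + (B*D*(2 + B - 2*D) + B) = -9 + (B + B*D*(2 + B - 2*D)) = -9 + B + B*D*(2 + B - 2*D))
z*(-60 + I(-6, 3)) = 34*(-60 + (-9 + 3 - 6*3² - 2*3*(-6)*(-1 - 6))) = 34*(-60 + (-9 + 3 - 6*9 - 2*3*(-6)*(-7))) = 34*(-60 + (-9 + 3 - 54 - 252)) = 34*(-60 - 312) = 34*(-372) = -12648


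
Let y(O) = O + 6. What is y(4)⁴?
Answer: 10000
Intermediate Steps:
y(O) = 6 + O
y(4)⁴ = (6 + 4)⁴ = 10⁴ = 10000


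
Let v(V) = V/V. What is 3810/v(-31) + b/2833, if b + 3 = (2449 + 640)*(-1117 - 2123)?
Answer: 785367/2833 ≈ 277.22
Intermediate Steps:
b = -10008363 (b = -3 + (2449 + 640)*(-1117 - 2123) = -3 + 3089*(-3240) = -3 - 10008360 = -10008363)
v(V) = 1
3810/v(-31) + b/2833 = 3810/1 - 10008363/2833 = 3810*1 - 10008363*1/2833 = 3810 - 10008363/2833 = 785367/2833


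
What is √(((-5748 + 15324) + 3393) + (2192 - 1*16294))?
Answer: I*√1133 ≈ 33.66*I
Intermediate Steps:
√(((-5748 + 15324) + 3393) + (2192 - 1*16294)) = √((9576 + 3393) + (2192 - 16294)) = √(12969 - 14102) = √(-1133) = I*√1133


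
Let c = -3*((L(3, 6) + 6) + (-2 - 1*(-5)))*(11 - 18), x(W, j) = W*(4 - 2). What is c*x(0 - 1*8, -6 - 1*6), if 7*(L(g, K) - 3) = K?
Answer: -4320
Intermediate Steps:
L(g, K) = 3 + K/7
x(W, j) = 2*W (x(W, j) = W*2 = 2*W)
c = 270 (c = -3*(((3 + (⅐)*6) + 6) + (-2 - 1*(-5)))*(11 - 18) = -3*(((3 + 6/7) + 6) + (-2 + 5))*(-7) = -3*((27/7 + 6) + 3)*(-7) = -3*(69/7 + 3)*(-7) = -270*(-7)/7 = -3*(-90) = 270)
c*x(0 - 1*8, -6 - 1*6) = 270*(2*(0 - 1*8)) = 270*(2*(0 - 8)) = 270*(2*(-8)) = 270*(-16) = -4320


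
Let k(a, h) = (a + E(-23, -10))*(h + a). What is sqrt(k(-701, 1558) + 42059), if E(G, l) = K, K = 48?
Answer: I*sqrt(517562) ≈ 719.42*I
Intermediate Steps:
E(G, l) = 48
k(a, h) = (48 + a)*(a + h) (k(a, h) = (a + 48)*(h + a) = (48 + a)*(a + h))
sqrt(k(-701, 1558) + 42059) = sqrt(((-701)**2 + 48*(-701) + 48*1558 - 701*1558) + 42059) = sqrt((491401 - 33648 + 74784 - 1092158) + 42059) = sqrt(-559621 + 42059) = sqrt(-517562) = I*sqrt(517562)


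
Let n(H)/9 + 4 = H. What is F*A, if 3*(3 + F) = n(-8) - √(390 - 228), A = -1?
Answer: 39 + 3*√2 ≈ 43.243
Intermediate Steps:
n(H) = -36 + 9*H
F = -39 - 3*√2 (F = -3 + ((-36 + 9*(-8)) - √(390 - 228))/3 = -3 + ((-36 - 72) - √162)/3 = -3 + (-108 - 9*√2)/3 = -3 + (-36 - 3*√2) = -39 - 3*√2 ≈ -43.243)
F*A = (-39 - 3*√2)*(-1) = 39 + 3*√2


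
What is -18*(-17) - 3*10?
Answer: 276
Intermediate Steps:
-18*(-17) - 3*10 = 306 - 30 = 276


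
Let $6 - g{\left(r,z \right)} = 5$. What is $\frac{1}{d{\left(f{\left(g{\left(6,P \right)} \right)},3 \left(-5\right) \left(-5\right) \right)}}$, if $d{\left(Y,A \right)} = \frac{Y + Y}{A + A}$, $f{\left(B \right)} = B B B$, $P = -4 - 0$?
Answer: $75$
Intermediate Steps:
$P = -4$ ($P = -4 + 0 = -4$)
$g{\left(r,z \right)} = 1$ ($g{\left(r,z \right)} = 6 - 5 = 1$)
$f{\left(B \right)} = B^{3}$ ($f{\left(B \right)} = B^{2} B = B^{3}$)
$d{\left(Y,A \right)} = \frac{Y}{A}$ ($d{\left(Y,A \right)} = \frac{2 Y}{2 A} = 2 Y \frac{1}{2 A} = \frac{Y}{A}$)
$\frac{1}{d{\left(f{\left(g{\left(6,P \right)} \right)},3 \left(-5\right) \left(-5\right) \right)}} = \frac{1}{1^{3} \frac{1}{3 \left(-5\right) \left(-5\right)}} = \frac{1}{1 \frac{1}{\left(-15\right) \left(-5\right)}} = \frac{1}{1 \cdot \frac{1}{75}} = \frac{1}{\frac{1}{75}} = 75$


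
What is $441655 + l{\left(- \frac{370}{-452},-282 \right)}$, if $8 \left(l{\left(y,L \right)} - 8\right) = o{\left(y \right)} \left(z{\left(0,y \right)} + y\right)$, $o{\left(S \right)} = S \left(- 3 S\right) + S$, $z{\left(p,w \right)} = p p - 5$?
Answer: $\frac{40785607450929}{92345408} \approx 4.4166 \cdot 10^{5}$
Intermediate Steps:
$z{\left(p,w \right)} = -5 + p^{2}$ ($z{\left(p,w \right)} = p^{2} - 5 = -5 + p^{2}$)
$o{\left(S \right)} = S - 3 S^{2}$ ($o{\left(S \right)} = - 3 S^{2} + S = S - 3 S^{2}$)
$l{\left(y,L \right)} = 8 + \frac{y \left(1 - 3 y\right) \left(-5 + y\right)}{8}$ ($l{\left(y,L \right)} = 8 + \frac{y \left(1 - 3 y\right) \left(\left(-5 + 0^{2}\right) + y\right)}{8} = 8 + \frac{y \left(1 - 3 y\right) \left(\left(-5 + 0\right) + y\right)}{8} = 8 + \frac{y \left(1 - 3 y\right) \left(-5 + y\right)}{8}$)
$441655 + l{\left(- \frac{370}{-452},-282 \right)} = 441655 + \left(8 + 2 \left(- \frac{370}{-452}\right)^{2} - \frac{5 \left(- \frac{370}{-452}\right)}{8} - \frac{3 \left(- \frac{370}{-452}\right)^{3}}{8}\right) = 441655 + \left(8 + 2 \left(\left(-370\right) \left(- \frac{1}{452}\right)\right)^{2} - \frac{5 \left(\left(-370\right) \left(- \frac{1}{452}\right)\right)}{8} - \frac{3 \left(\left(-370\right) \left(- \frac{1}{452}\right)\right)^{3}}{8}\right) = 441655 + \left(8 + 2 \left(\frac{185}{226}\right)^{2} - \frac{925}{1808} - \frac{3 \left(\frac{185}{226}\right)^{3}}{8}\right) = 441655 + \left(8 + 2 \cdot \frac{34225}{51076} - \frac{925}{1808} - \frac{18994875}{92345408}\right) = 441655 + \left(8 + \frac{34225}{25538} - \frac{925}{1808} - \frac{18994875}{92345408}\right) = 441655 + \frac{796280689}{92345408} = \frac{40785607450929}{92345408}$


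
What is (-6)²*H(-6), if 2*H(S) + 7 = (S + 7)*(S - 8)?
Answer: -378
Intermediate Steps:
H(S) = -7/2 + (-8 + S)*(7 + S)/2 (H(S) = -7/2 + ((S + 7)*(S - 8))/2 = -7/2 + ((7 + S)*(-8 + S))/2 = -7/2 + ((-8 + S)*(7 + S))/2 = -7/2 + (-8 + S)*(7 + S)/2)
(-6)²*H(-6) = (-6)²*(-63/2 + (½)*(-6)² - ½*(-6)) = 36*(-63/2 + (½)*36 + 3) = 36*(-63/2 + 18 + 3) = 36*(-21/2) = -378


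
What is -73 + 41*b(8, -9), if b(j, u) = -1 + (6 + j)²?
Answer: 7922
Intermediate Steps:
-73 + 41*b(8, -9) = -73 + 41*(-1 + (6 + 8)²) = -73 + 41*(-1 + 14²) = -73 + 41*(-1 + 196) = -73 + 41*195 = -73 + 7995 = 7922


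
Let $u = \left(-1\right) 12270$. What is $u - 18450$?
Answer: $-30720$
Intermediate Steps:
$u = -12270$
$u - 18450 = -12270 - 18450 = -30720$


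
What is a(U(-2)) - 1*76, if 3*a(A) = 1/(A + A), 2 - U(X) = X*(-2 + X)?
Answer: -2737/36 ≈ -76.028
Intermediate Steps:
U(X) = 2 - X*(-2 + X)
a(A) = 1/(6*A) (a(A) = 1/(3*(A + A)) = 1/(3*((2*A))) = (1/(2*A))/3 = 1/(6*A))
a(U(-2)) - 1*76 = 1/(6*(2 - 1*(-2)² + 2*(-2))) - 1*76 = 1/(6*(2 - 1*4 - 4)) - 76 = 1/(6*(2 - 4 - 4)) - 76 = (⅙)/(-6) - 76 = (⅙)*(-⅙) - 76 = -1/36 - 76 = -2737/36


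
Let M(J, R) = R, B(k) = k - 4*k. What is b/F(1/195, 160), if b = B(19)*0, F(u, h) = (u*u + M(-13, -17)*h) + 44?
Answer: 0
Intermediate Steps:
B(k) = -3*k
F(u, h) = 44 + u**2 - 17*h (F(u, h) = (u*u - 17*h) + 44 = (u**2 - 17*h) + 44 = 44 + u**2 - 17*h)
b = 0 (b = -3*19*0 = -57*0 = 0)
b/F(1/195, 160) = 0/(44 + (1/195)**2 - 17*160) = 0/(44 + (1/195)**2 - 2720) = 0/(44 + 1/38025 - 2720) = 0/(-101754899/38025) = 0*(-38025/101754899) = 0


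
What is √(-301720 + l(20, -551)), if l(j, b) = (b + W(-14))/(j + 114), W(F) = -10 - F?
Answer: 7*I*√110566482/134 ≈ 549.29*I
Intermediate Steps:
l(j, b) = (4 + b)/(114 + j) (l(j, b) = (b + (-10 - 1*(-14)))/(j + 114) = (b + (-10 + 14))/(114 + j) = (b + 4)/(114 + j) = (4 + b)/(114 + j))
√(-301720 + l(20, -551)) = √(-301720 + (4 - 551)/(114 + 20)) = √(-301720 - 547/134) = √(-40431027/134) = 7*I*√110566482/134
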